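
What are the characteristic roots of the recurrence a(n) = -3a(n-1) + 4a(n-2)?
Substitute a(n) = rⁿ and divide through by rⁿ⁻²: r² + 3r - 4 = 0
Factor: (r + 4)(r - 1) = 0, so r = -4, 1.
General solution: a(n) = A·(-4)ⁿ + B·1ⁿ

Characteristic: r² + 3r - 4 = 0, Roots: r = -4, 1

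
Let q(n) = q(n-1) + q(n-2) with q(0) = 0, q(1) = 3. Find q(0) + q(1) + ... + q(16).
Computing the sequence terms: 0, 3, 3, 6, 9, 15, 24, 39, 63, 102, 165, 267, 432, 699, 1131, 1830, 2961
Adding these values together:

7749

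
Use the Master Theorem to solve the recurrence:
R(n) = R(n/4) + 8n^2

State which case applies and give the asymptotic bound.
Master Theorem template: R(n) = a·R(n/b) + f(n).
Here: a=1, b=4, f(n)=8n^2
Compute log_b(a) = log_4(1) = 0.
f(n) = 8n^2 = Ω(n^(0+ε)) with ε = 2, and the regularity condition holds (a·f(n/b) = (a/b^2)·f(n) with a/b^2 = 4^-2 < 1). Case 3: R(n) = Θ(f(n)) = Θ(n^2).

Case 3: R(n) = Θ(n^2)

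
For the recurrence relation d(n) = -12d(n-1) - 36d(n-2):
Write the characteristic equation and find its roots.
Substitute d(n) = rⁿ and divide through by rⁿ⁻²: r² + 12r + 36 = 0
Factor: (r + 6)² = 0, so r = -6 (double root).
General solution: d(n) = (A + Bn)·(-6)ⁿ

Characteristic: r² + 12r + 36 = 0, Roots: r = -6 (double root)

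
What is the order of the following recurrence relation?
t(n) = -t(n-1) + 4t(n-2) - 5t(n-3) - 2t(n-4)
The order is the largest lag k for which t(n-k) appears. Here the deepest term is t(n-4), so the order is 4.

Order 4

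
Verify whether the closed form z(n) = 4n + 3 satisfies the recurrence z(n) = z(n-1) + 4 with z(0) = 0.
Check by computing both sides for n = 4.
From the recurrence with z(0) = 0:
  z(0) = 0, z(1) = 4, z(2) = 8, z(3) = 12, z(4) = 16
  so the recurrence gives z(4) = 16.
From the proposed closed form z(n) = 4n + 3:
  z(4) = 19.
The recurrence gives 16 but the closed form gives 19, so the closed form does not satisfy the recurrence.

No, the closed form is incorrect.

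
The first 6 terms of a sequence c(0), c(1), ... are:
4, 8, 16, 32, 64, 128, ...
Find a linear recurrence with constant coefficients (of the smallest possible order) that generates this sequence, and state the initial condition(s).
Look for the lowest-order linear relation among consecutive terms.
Observation: each term is 2× the previous.
Check at n=2: 2·8 = 16. ✓

c(n) = 2 × c(n-1), c(0) = 4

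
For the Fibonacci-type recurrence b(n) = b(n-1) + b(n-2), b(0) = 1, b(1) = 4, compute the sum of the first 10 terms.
Computing the sequence terms: 1, 4, 5, 9, 14, 23, 37, 60, 97, 157
Adding these values together:

407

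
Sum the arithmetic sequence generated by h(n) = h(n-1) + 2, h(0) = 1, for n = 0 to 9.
Computing the sequence terms: 1, 3, 5, 7, 9, 11, 13, 15, 17, 19
Adding these values together:

100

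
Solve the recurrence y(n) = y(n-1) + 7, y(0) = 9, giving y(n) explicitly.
Recurrence: y(n) = y(n-1) + 7, initial: y(0) = 9.
Each step adds 7, so y(n) = y(0) + 7n = 7n + 9.

y(n) = 7n + 9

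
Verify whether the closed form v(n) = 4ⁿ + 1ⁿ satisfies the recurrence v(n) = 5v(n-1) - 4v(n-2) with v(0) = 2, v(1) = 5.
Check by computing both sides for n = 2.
From the recurrence with v(0) = 2, v(1) = 5:
  v(0) = 2, v(1) = 5, v(2) = 17
  so the recurrence gives v(2) = 17.
From the proposed closed form v(n) = 4ⁿ + 1ⁿ:
  v(2) = 17.
Both sides give 17 at n = 2, and the initial condition(s) match, so the closed form is consistent.

Yes, the closed form is correct.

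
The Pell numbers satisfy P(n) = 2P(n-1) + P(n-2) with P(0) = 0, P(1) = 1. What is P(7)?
Computing the sequence terms:
0, 1, 2, 5, 12, 29, 70, 169

169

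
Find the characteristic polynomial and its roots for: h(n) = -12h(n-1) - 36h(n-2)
Substitute h(n) = rⁿ and divide through by rⁿ⁻²: r² + 12r + 36 = 0
Factor: (r + 6)² = 0, so r = -6 (double root).
General solution: h(n) = (A + Bn)·(-6)ⁿ

Characteristic: r² + 12r + 36 = 0, Roots: r = -6 (double root)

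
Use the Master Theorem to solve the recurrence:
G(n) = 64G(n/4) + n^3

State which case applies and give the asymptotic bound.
Master Theorem template: G(n) = a·G(n/b) + f(n).
Here: a=64, b=4, f(n)=n^3
Compute log_b(a) = log_4(64) = 3.
f(n) = n^3 = Θ(n^3). Case 2: G(n) = Θ(n^3 log n).

Case 2: G(n) = Θ(n^3 log n)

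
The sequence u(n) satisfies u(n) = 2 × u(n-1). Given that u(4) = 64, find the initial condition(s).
In general u(n) = 2ⁿ · u(0). At n = 4: u(0) = u(4) / 2^4 = 64 / 16 = 4.

u(0) = 4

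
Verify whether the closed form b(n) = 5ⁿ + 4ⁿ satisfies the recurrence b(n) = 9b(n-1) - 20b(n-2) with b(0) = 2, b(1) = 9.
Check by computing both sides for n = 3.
From the recurrence with b(0) = 2, b(1) = 9:
  b(0) = 2, b(1) = 9, b(2) = 41, b(3) = 189
  so the recurrence gives b(3) = 189.
From the proposed closed form b(n) = 5ⁿ + 4ⁿ:
  b(3) = 189.
Both sides give 189 at n = 3, and the initial condition(s) match, so the closed form is consistent.

Yes, the closed form is correct.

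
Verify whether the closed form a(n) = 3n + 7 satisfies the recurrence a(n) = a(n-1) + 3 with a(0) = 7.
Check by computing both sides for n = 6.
From the recurrence with a(0) = 7:
  a(0) = 7, a(1) = 10, a(2) = 13, a(3) = 16, a(4) = 19, a(5) = 22, a(6) = 25
  so the recurrence gives a(6) = 25.
From the proposed closed form a(n) = 3n + 7:
  a(6) = 25.
Both sides give 25 at n = 6, and the initial condition(s) match, so the closed form is consistent.

Yes, the closed form is correct.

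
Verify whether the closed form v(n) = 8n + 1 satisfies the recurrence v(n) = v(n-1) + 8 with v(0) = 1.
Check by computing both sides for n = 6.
From the recurrence with v(0) = 1:
  v(0) = 1, v(1) = 9, v(2) = 17, v(3) = 25, v(4) = 33, v(5) = 41, v(6) = 49
  so the recurrence gives v(6) = 49.
From the proposed closed form v(n) = 8n + 1:
  v(6) = 49.
Both sides give 49 at n = 6, and the initial condition(s) match, so the closed form is consistent.

Yes, the closed form is correct.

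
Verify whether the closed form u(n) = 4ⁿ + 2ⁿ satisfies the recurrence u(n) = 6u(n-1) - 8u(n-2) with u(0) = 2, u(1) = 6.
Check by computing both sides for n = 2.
From the recurrence with u(0) = 2, u(1) = 6:
  u(0) = 2, u(1) = 6, u(2) = 20
  so the recurrence gives u(2) = 20.
From the proposed closed form u(n) = 4ⁿ + 2ⁿ:
  u(2) = 20.
Both sides give 20 at n = 2, and the initial condition(s) match, so the closed form is consistent.

Yes, the closed form is correct.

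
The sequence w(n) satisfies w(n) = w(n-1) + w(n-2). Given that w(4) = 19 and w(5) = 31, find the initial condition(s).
Work backwards using w(k) = w(k+2) - w(k+1):
w(3) = w(5) - w(4) = 31 - 19 = 12
w(2) = w(4) - w(3) = 19 - 12 = 7
w(1) = w(3) - w(2) = 12 - 7 = 5
w(0) = w(2) - w(1) = 7 - 5 = 2

w(0) = 2, w(1) = 5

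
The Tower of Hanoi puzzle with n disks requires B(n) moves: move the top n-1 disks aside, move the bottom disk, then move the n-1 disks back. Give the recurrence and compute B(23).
Moving n disks = move the top n-1 disks aside (B(n-1) moves) + move the largest disk (1 move) + move the n-1 disks back on top (B(n-1) moves), so B(n) = 2B(n-1) + 1, with B(1) = 1 (a single disk takes one move).
First terms: 1, 3, 7, 15, 31, 63, … — each is one less than a power of 2. Indeed B(n) + 1 = 2(B(n-1) + 1) with B(1) + 1 = 2, so B(n) + 1 = 2ⁿ and B(n) = 2ⁿ - 1.
Hence B(23) = 2^23 - 1 = 8388608 - 1 = 8388607.

B(n) = 2B(n-1) + 1, B(1) = 1; B(23) = 8388607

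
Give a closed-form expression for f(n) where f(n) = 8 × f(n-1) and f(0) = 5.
Recurrence: f(n) = 8 × f(n-1), initial: f(0) = 5.
Each term is 8 times the previous, so this is geometric with ratio 8. After n steps: f(n) = f(0)·8ⁿ = 5·8ⁿ.

f(n) = 5·8ⁿ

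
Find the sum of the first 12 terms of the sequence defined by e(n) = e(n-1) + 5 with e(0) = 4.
Computing the sequence terms: 4, 9, 14, 19, 24, 29, 34, 39, 44, 49, 54, 59
Adding these values together:

378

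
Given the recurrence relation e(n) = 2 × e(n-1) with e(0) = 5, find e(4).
Computing step by step:
e(0) = 5
e(1) = 2 × 5 = 10
e(2) = 2 × 10 = 20
e(3) = 2 × 20 = 40
e(4) = 2 × 40 = 80

80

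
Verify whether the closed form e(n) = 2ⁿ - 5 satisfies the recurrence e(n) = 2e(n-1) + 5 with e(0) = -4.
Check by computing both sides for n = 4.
From the recurrence with e(0) = -4:
  e(0) = -4, e(1) = -3, e(2) = -1, e(3) = 3, e(4) = 11
  so the recurrence gives e(4) = 11.
From the proposed closed form e(n) = 2ⁿ - 5:
  e(4) = 11.
Both sides give 11 at n = 4, and the initial condition(s) match, so the closed form is consistent.

Yes, the closed form is correct.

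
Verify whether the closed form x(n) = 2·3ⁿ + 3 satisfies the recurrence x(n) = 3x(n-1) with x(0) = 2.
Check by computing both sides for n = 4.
From the recurrence with x(0) = 2:
  x(0) = 2, x(1) = 6, x(2) = 18, x(3) = 54, x(4) = 162
  so the recurrence gives x(4) = 162.
From the proposed closed form x(n) = 2·3ⁿ + 3:
  x(4) = 165.
The recurrence gives 162 but the closed form gives 165, so the closed form does not satisfy the recurrence.

No, the closed form is incorrect.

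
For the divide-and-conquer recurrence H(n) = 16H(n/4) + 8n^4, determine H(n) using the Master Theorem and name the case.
Master Theorem template: H(n) = a·H(n/b) + f(n).
Here: a=16, b=4, f(n)=8n^4
Compute log_b(a) = log_4(16) = 2.
f(n) = 8n^4 = Ω(n^(2+ε)) with ε = 2, and the regularity condition holds (a·f(n/b) = (a/b^4)·f(n) with a/b^4 = 4^-2 < 1). Case 3: H(n) = Θ(f(n)) = Θ(n^4).

Case 3: H(n) = Θ(n^4)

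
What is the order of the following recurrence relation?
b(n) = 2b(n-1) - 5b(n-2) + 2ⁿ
The order is the largest lag k for which b(n-k) appears. Here the deepest term is b(n-2) (the 2ⁿ term is non-homogeneous and does not affect the order), so the order is 2.

Order 2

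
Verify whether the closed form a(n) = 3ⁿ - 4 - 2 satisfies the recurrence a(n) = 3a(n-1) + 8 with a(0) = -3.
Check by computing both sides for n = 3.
From the recurrence with a(0) = -3:
  a(0) = -3, a(1) = -1, a(2) = 5, a(3) = 23
  so the recurrence gives a(3) = 23.
From the proposed closed form a(n) = 3ⁿ - 4 - 2:
  a(3) = 21.
The recurrence gives 23 but the closed form gives 21, so the closed form does not satisfy the recurrence.

No, the closed form is incorrect.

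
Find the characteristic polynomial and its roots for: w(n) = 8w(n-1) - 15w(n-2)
Substitute w(n) = rⁿ and divide through by rⁿ⁻²: r² - 8r + 15 = 0
Factor: (r - 3)(r - 5) = 0, so r = 3, 5.
General solution: w(n) = A·3ⁿ + B·5ⁿ

Characteristic: r² - 8r + 15 = 0, Roots: r = 3, 5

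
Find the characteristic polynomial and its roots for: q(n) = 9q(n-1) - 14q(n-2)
Substitute q(n) = rⁿ and divide through by rⁿ⁻²: r² - 9r + 14 = 0
Factor: (r - 2)(r - 7) = 0, so r = 2, 7.
General solution: q(n) = A·2ⁿ + B·7ⁿ

Characteristic: r² - 9r + 14 = 0, Roots: r = 2, 7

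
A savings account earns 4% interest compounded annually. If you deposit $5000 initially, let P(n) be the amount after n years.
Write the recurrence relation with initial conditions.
Each year the balance grows by 4%, i.e. is multiplied by 1 + 4/100 = 1.04, so P(n) = 1.04 × P(n-1). The initial deposit gives P(0) = 5000.
Unrolling gives the closed form P(n) = 5000 × (1.04)ⁿ.

P(n) = 1.04 × P(n-1), P(0) = 5000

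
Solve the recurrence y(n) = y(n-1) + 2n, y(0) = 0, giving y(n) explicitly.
Recurrence: y(n) = y(n-1) + 2n, initial: y(0) = 0.
Telescoping: y(n) = y(0) + 2·Σᵢ₌₁ⁿ i = 0 + 2·n(n+1)/2.

y(n) = 2·n(n+1)/2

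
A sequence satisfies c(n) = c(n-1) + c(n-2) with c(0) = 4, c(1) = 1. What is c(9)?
Computing the sequence terms:
4, 1, 5, 6, 11, 17, 28, 45, 73, 118

118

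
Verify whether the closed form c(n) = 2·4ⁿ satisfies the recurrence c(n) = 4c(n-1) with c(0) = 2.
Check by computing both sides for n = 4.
From the recurrence with c(0) = 2:
  c(0) = 2, c(1) = 8, c(2) = 32, c(3) = 128, c(4) = 512
  so the recurrence gives c(4) = 512.
From the proposed closed form c(n) = 2·4ⁿ:
  c(4) = 512.
Both sides give 512 at n = 4, and the initial condition(s) match, so the closed form is consistent.

Yes, the closed form is correct.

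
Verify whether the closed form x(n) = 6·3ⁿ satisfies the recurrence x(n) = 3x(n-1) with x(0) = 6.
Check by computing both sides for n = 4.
From the recurrence with x(0) = 6:
  x(0) = 6, x(1) = 18, x(2) = 54, x(3) = 162, x(4) = 486
  so the recurrence gives x(4) = 486.
From the proposed closed form x(n) = 6·3ⁿ:
  x(4) = 486.
Both sides give 486 at n = 4, and the initial condition(s) match, so the closed form is consistent.

Yes, the closed form is correct.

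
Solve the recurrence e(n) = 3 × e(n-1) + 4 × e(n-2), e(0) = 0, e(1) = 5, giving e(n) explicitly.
Recurrence: e(n) = 3 × e(n-1) + 4 × e(n-2), initial: e(0) = 0, e(1) = 5.
Characteristic equation: r² - 3r - 4 = 0, which factors as (r - 4)(r + 1) = 0, so r = 4, -1. General solution e(n) = A·4ⁿ + B·(-1)ⁿ. From e(0) = 0: A + B = 0. From e(1) = 5: 4A - 1B = 5. Solving gives A = 1, B = -1.

e(n) = 4ⁿ - (-1)ⁿ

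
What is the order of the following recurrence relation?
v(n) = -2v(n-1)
The order is the largest lag k for which v(n-k) appears. Here the deepest term is v(n-1), so the order is 1.

Order 1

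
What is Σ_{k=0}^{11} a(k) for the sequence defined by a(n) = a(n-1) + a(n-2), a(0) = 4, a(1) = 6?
Computing the sequence terms: 4, 6, 10, 16, 26, 42, 68, 110, 178, 288, 466, 754
Adding these values together:

1968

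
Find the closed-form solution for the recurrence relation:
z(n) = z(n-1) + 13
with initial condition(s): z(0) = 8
Recurrence: z(n) = z(n-1) + 13, initial: z(0) = 8.
Each step adds 13, so z(n) = z(0) + 13n = 13n + 8.

z(n) = 13n + 8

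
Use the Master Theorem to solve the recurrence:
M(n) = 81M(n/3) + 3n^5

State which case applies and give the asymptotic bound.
Master Theorem template: M(n) = a·M(n/b) + f(n).
Here: a=81, b=3, f(n)=3n^5
Compute log_b(a) = log_3(81) = 4.
f(n) = 3n^5 = Ω(n^(4+ε)) with ε = 1, and the regularity condition holds (a·f(n/b) = (a/b^5)·f(n) with a/b^5 = 3^-1 < 1). Case 3: M(n) = Θ(f(n)) = Θ(n^5).

Case 3: M(n) = Θ(n^5)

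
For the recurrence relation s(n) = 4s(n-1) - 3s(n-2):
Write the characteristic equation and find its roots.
Substitute s(n) = rⁿ and divide through by rⁿ⁻²: r² - 4r + 3 = 0
Factor: (r - 1)(r - 3) = 0, so r = 1, 3.
General solution: s(n) = A·1ⁿ + B·3ⁿ

Characteristic: r² - 4r + 3 = 0, Roots: r = 1, 3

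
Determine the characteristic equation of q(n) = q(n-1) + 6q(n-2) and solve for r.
Substitute q(n) = rⁿ and divide through by rⁿ⁻²: r² - r - 6 = 0
Factor: (r - 3)(r + 2) = 0, so r = 3, -2.
General solution: q(n) = A·3ⁿ + B·(-2)ⁿ

Characteristic: r² - r - 6 = 0, Roots: r = 3, -2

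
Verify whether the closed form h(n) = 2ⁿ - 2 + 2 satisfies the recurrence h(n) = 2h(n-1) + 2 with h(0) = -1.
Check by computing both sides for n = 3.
From the recurrence with h(0) = -1:
  h(0) = -1, h(1) = 0, h(2) = 2, h(3) = 6
  so the recurrence gives h(3) = 6.
From the proposed closed form h(n) = 2ⁿ - 2 + 2:
  h(3) = 8.
The recurrence gives 6 but the closed form gives 8, so the closed form does not satisfy the recurrence.

No, the closed form is incorrect.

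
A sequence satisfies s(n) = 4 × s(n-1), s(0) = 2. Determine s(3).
Computing step by step:
s(0) = 2
s(1) = 4 × 2 = 8
s(2) = 4 × 8 = 32
s(3) = 4 × 32 = 128

128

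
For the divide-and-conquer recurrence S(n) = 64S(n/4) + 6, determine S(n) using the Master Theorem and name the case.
Master Theorem template: S(n) = a·S(n/b) + f(n).
Here: a=64, b=4, f(n)=6
Compute log_b(a) = log_4(64) = 3.
f(n) = 6 = O(n^(3-ε)) with ε = 3. Case 1: S(n) = Θ(n^log_b(a)) = Θ(n^3).

Case 1: S(n) = Θ(n^3)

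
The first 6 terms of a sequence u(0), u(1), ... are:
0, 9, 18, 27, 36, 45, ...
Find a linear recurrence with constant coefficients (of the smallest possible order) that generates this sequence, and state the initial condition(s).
Look for the lowest-order linear relation among consecutive terms.
Observation: consecutive differences are constant (= 9).
Check at n=2: 1·9 + 9 = 18. ✓

u(n) = u(n-1) + 9, u(0) = 0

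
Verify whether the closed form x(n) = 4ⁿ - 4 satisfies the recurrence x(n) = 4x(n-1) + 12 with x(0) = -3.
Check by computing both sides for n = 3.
From the recurrence with x(0) = -3:
  x(0) = -3, x(1) = 0, x(2) = 12, x(3) = 60
  so the recurrence gives x(3) = 60.
From the proposed closed form x(n) = 4ⁿ - 4:
  x(3) = 60.
Both sides give 60 at n = 3, and the initial condition(s) match, so the closed form is consistent.

Yes, the closed form is correct.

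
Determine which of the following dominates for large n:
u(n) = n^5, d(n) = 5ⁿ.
Comparing growth rates:
Growth-rate hierarchy: log n ≺ any polynomial ≺ any exponential cⁿ (c>1) ≺ n! ≺ nⁿ.
exponential base 5 dominates polynomial degree 5 asymptotically.

d(n) grows faster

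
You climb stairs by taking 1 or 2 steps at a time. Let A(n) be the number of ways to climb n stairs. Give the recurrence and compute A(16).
Condition on the size of the last step (1 to 2): before it there were n-1, …, n-2 stairs climbed, and these cases are disjoint, so A(n) = A(n-1) + A(n-2) (Fibonacci-type sequence).
Initial conditions by direct count (compositions of i into parts ≤ 2): A(1) = 1; A(2) = 2.
Iterating the recurrence: A(3) = 3, A(4) = 5, A(5) = 8, A(6) = 13, A(7) = 21, A(8) = 34, A(9) = 55, A(10) = 89, A(11) = 144, A(12) = 233, A(13) = 377, A(14) = 610, A(15) = 987, A(16) = 1597.

A(n) = A(n-1) + A(n-2), A(1) = 1, A(2) = 2; A(16) = 1597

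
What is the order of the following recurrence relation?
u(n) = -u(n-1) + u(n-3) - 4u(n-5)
The order is the largest lag k for which u(n-k) appears. Here the deepest term is u(n-5), so the order is 5.

Order 5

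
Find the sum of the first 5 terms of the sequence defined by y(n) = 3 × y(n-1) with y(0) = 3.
Computing the sequence terms: 3, 9, 27, 81, 243
Adding these values together:

363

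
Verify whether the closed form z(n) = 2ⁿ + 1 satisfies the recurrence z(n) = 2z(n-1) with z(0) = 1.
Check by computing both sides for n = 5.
From the recurrence with z(0) = 1:
  z(0) = 1, z(1) = 2, z(2) = 4, z(3) = 8, z(4) = 16, z(5) = 32
  so the recurrence gives z(5) = 32.
From the proposed closed form z(n) = 2ⁿ + 1:
  z(5) = 33.
The recurrence gives 32 but the closed form gives 33, so the closed form does not satisfy the recurrence.

No, the closed form is incorrect.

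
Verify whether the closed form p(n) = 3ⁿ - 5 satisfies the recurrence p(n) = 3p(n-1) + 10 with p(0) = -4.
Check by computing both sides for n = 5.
From the recurrence with p(0) = -4:
  p(0) = -4, p(1) = -2, p(2) = 4, p(3) = 22, p(4) = 76, p(5) = 238
  so the recurrence gives p(5) = 238.
From the proposed closed form p(n) = 3ⁿ - 5:
  p(5) = 238.
Both sides give 238 at n = 5, and the initial condition(s) match, so the closed form is consistent.

Yes, the closed form is correct.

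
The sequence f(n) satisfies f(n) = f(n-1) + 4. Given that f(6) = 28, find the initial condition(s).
f(6) = f(0) + 6·4, so f(0) = 28 - 24 = 4.

f(0) = 4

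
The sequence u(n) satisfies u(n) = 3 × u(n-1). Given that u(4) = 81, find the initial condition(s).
In general u(n) = 3ⁿ · u(0). At n = 4: u(0) = u(4) / 3^4 = 81 / 81 = 1.

u(0) = 1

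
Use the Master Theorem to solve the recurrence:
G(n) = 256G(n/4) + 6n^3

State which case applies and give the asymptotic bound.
Master Theorem template: G(n) = a·G(n/b) + f(n).
Here: a=256, b=4, f(n)=6n^3
Compute log_b(a) = log_4(256) = 4.
f(n) = 6n^3 = O(n^(4-ε)) with ε = 1. Case 1: G(n) = Θ(n^log_b(a)) = Θ(n^4).

Case 1: G(n) = Θ(n^4)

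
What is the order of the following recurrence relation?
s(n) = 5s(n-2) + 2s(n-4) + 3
The order is the largest lag k for which s(n-k) appears. Here the deepest term is s(n-4) (the 3 term is non-homogeneous and does not affect the order), so the order is 4.

Order 4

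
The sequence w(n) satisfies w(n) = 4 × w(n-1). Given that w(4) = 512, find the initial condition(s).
In general w(n) = 4ⁿ · w(0). At n = 4: w(0) = w(4) / 4^4 = 512 / 256 = 2.

w(0) = 2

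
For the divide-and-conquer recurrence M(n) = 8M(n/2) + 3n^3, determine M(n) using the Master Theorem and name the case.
Master Theorem template: M(n) = a·M(n/b) + f(n).
Here: a=8, b=2, f(n)=3n^3
Compute log_b(a) = log_2(8) = 3.
f(n) = 3n^3 = Θ(n^3). Case 2: M(n) = Θ(n^3 log n).

Case 2: M(n) = Θ(n^3 log n)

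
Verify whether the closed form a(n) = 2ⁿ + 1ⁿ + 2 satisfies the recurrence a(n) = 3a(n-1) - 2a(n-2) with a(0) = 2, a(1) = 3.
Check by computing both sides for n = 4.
From the recurrence with a(0) = 2, a(1) = 3:
  a(0) = 2, a(1) = 3, a(2) = 5, a(3) = 9, a(4) = 17
  so the recurrence gives a(4) = 17.
From the proposed closed form a(n) = 2ⁿ + 1ⁿ + 2:
  a(4) = 19.
The recurrence gives 17 but the closed form gives 19, so the closed form does not satisfy the recurrence.

No, the closed form is incorrect.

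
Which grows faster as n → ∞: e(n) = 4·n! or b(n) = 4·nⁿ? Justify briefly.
Comparing growth rates:
Growth-rate hierarchy: log n ≺ any polynomial ≺ any exponential cⁿ (c>1) ≺ n! ≺ nⁿ.
super-exponential nⁿ dominates factorial asymptotically.

b(n) grows faster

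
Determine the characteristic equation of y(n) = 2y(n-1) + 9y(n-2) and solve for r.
Substitute y(n) = rⁿ and divide through by rⁿ⁻²: r² - 2r - 9 = 0
Discriminant: 2² + 4·9 = 40, not a perfect square, so by the quadratic formula r = (2 ± √40)/2.
General solution: y(n) = A·r₁ⁿ + B·r₂ⁿ where r₁,r₂ = (2 ± √40)/2

Characteristic: r² - 2r - 9 = 0, Roots: r = (2 ± √40)/2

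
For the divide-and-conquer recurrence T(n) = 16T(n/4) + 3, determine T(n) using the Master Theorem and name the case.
Master Theorem template: T(n) = a·T(n/b) + f(n).
Here: a=16, b=4, f(n)=3
Compute log_b(a) = log_4(16) = 2.
f(n) = 3 = O(n^(2-ε)) with ε = 2. Case 1: T(n) = Θ(n^log_b(a)) = Θ(n^2).

Case 1: T(n) = Θ(n^2)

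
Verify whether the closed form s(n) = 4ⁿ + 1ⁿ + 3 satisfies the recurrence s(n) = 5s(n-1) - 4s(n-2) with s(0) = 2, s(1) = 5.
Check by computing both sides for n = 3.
From the recurrence with s(0) = 2, s(1) = 5:
  s(0) = 2, s(1) = 5, s(2) = 17, s(3) = 65
  so the recurrence gives s(3) = 65.
From the proposed closed form s(n) = 4ⁿ + 1ⁿ + 3:
  s(3) = 68.
The recurrence gives 65 but the closed form gives 68, so the closed form does not satisfy the recurrence.

No, the closed form is incorrect.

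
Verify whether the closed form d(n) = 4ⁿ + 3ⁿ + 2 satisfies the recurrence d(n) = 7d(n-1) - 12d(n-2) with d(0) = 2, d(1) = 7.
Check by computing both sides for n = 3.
From the recurrence with d(0) = 2, d(1) = 7:
  d(0) = 2, d(1) = 7, d(2) = 25, d(3) = 91
  so the recurrence gives d(3) = 91.
From the proposed closed form d(n) = 4ⁿ + 3ⁿ + 2:
  d(3) = 93.
The recurrence gives 91 but the closed form gives 93, so the closed form does not satisfy the recurrence.

No, the closed form is incorrect.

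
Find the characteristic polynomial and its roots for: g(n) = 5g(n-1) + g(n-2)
Substitute g(n) = rⁿ and divide through by rⁿ⁻²: r² - 5r - 1 = 0
Discriminant: 5² + 4·1 = 29, not a perfect square, so by the quadratic formula r = (5 ± √29)/2.
General solution: g(n) = A·r₁ⁿ + B·r₂ⁿ where r₁,r₂ = (5 ± √29)/2

Characteristic: r² - 5r - 1 = 0, Roots: r = (5 ± √29)/2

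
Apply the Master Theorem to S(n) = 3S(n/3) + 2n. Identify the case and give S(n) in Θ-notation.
Master Theorem template: S(n) = a·S(n/b) + f(n).
Here: a=3, b=3, f(n)=2n
Compute log_b(a) = log_3(3) = 1.
f(n) = 2n = Θ(n). Case 2: S(n) = Θ(n log n).

Case 2: S(n) = Θ(n log n)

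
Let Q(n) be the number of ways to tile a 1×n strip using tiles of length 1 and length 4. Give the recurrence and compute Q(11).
Condition on the last tile: it has length 1 (leaving a 1×(n-1) strip) or length 4 (leaving a 1×(n-4) strip), so Q(n) = Q(n-1) + Q(n-4) (order-4 linear recurrence).
For 0 ≤ i < 4 only unit tiles fit, so Q(i) = 1.
Iterating the recurrence: Q(4) = 2, Q(5) = 3, Q(6) = 4, Q(7) = 5, Q(8) = 7, Q(9) = 10, Q(10) = 14, Q(11) = 19.

Q(n) = Q(n-1) + Q(n-4), with Q(i) = 1 for 0 ≤ i < 4; Q(11) = 19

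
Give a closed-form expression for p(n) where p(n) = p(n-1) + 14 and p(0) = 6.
Recurrence: p(n) = p(n-1) + 14, initial: p(0) = 6.
Each step adds 14, so p(n) = p(0) + 14n = 14n + 6.

p(n) = 14n + 6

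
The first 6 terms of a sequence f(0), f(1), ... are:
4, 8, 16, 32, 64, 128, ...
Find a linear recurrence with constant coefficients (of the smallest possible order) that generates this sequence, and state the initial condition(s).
Look for the lowest-order linear relation among consecutive terms.
Observation: each term is 2× the previous.
Check at n=2: 2·8 = 16. ✓

f(n) = 2 × f(n-1), f(0) = 4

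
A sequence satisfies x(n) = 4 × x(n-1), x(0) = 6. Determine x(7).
Computing step by step:
x(0) = 6
x(1) = 4 × 6 = 24
x(2) = 4 × 24 = 96
x(3) = 4 × 96 = 384
x(4) = 4 × 384 = 1536
x(5) = 4 × 1536 = 6144
x(6) = 4 × 6144 = 24576
x(7) = 4 × 24576 = 98304

98304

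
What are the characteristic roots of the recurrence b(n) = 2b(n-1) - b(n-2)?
Substitute b(n) = rⁿ and divide through by rⁿ⁻²: r² - 2r + 1 = 0
Factor: (r - 1)² = 0, so r = 1 (double root).
General solution: b(n) = (A + Bn)·1ⁿ

Characteristic: r² - 2r + 1 = 0, Roots: r = 1 (double root)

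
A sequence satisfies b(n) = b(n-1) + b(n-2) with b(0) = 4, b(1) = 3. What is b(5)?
Computing the sequence terms:
4, 3, 7, 10, 17, 27

27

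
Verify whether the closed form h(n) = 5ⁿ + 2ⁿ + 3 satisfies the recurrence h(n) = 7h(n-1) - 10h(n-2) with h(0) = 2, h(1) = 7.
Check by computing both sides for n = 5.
From the recurrence with h(0) = 2, h(1) = 7:
  h(0) = 2, h(1) = 7, h(2) = 29, h(3) = 133, h(4) = 641, h(5) = 3157
  so the recurrence gives h(5) = 3157.
From the proposed closed form h(n) = 5ⁿ + 2ⁿ + 3:
  h(5) = 3160.
The recurrence gives 3157 but the closed form gives 3160, so the closed form does not satisfy the recurrence.

No, the closed form is incorrect.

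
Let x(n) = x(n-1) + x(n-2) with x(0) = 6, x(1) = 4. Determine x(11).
Computing the sequence terms:
6, 4, 10, 14, 24, 38, 62, 100, 162, 262, 424, 686

686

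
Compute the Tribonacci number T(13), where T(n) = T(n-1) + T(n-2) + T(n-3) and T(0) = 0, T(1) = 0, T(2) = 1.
Computing the sequence terms:
0, 0, 1, 1, 2, 4, 7, 13, 24, 44, 81, 149, 274, 504

504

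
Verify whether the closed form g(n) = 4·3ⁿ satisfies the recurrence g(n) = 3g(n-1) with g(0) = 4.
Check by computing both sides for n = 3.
From the recurrence with g(0) = 4:
  g(0) = 4, g(1) = 12, g(2) = 36, g(3) = 108
  so the recurrence gives g(3) = 108.
From the proposed closed form g(n) = 4·3ⁿ:
  g(3) = 108.
Both sides give 108 at n = 3, and the initial condition(s) match, so the closed form is consistent.

Yes, the closed form is correct.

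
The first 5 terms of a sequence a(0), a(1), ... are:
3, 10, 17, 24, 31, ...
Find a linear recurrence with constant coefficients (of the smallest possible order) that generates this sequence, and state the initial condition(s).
Look for the lowest-order linear relation among consecutive terms.
Observation: consecutive differences are constant (= 7).
Check at n=2: 1·10 + 7 = 17. ✓

a(n) = a(n-1) + 7, a(0) = 3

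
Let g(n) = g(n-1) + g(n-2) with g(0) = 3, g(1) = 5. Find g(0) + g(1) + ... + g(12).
Computing the sequence terms: 3, 5, 8, 13, 21, 34, 55, 89, 144, 233, 377, 610, 987
Adding these values together:

2579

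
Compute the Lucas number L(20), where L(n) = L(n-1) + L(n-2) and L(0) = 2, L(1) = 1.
Computing the sequence terms:
2, 1, 3, 4, 7, 11, 18, 29, 47, 76, 123, 199, 322, 521, 843, 1364, 2207, 3571, 5778, 9349, 15127

15127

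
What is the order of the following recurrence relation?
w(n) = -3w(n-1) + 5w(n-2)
The order is the largest lag k for which w(n-k) appears. Here the deepest term is w(n-2), so the order is 2.

Order 2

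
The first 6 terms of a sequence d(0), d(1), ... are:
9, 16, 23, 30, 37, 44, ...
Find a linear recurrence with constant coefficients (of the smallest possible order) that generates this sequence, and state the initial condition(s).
Look for the lowest-order linear relation among consecutive terms.
Observation: consecutive differences are constant (= 7).
Check at n=2: 1·16 + 7 = 23. ✓

d(n) = d(n-1) + 7, d(0) = 9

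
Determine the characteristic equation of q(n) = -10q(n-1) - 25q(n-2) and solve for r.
Substitute q(n) = rⁿ and divide through by rⁿ⁻²: r² + 10r + 25 = 0
Factor: (r + 5)² = 0, so r = -5 (double root).
General solution: q(n) = (A + Bn)·(-5)ⁿ

Characteristic: r² + 10r + 25 = 0, Roots: r = -5 (double root)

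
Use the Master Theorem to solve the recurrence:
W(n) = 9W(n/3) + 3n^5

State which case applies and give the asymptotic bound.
Master Theorem template: W(n) = a·W(n/b) + f(n).
Here: a=9, b=3, f(n)=3n^5
Compute log_b(a) = log_3(9) = 2.
f(n) = 3n^5 = Ω(n^(2+ε)) with ε = 3, and the regularity condition holds (a·f(n/b) = (a/b^5)·f(n) with a/b^5 = 3^-3 < 1). Case 3: W(n) = Θ(f(n)) = Θ(n^5).

Case 3: W(n) = Θ(n^5)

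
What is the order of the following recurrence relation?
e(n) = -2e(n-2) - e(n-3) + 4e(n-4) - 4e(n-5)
The order is the largest lag k for which e(n-k) appears. Here the deepest term is e(n-5), so the order is 5.

Order 5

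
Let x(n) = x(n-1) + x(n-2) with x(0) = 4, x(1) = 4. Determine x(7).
Computing the sequence terms:
4, 4, 8, 12, 20, 32, 52, 84

84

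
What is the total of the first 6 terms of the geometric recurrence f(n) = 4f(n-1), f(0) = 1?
Computing the sequence terms: 1, 4, 16, 64, 256, 1024
Adding these values together:

1365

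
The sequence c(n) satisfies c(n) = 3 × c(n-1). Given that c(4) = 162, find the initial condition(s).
In general c(n) = 3ⁿ · c(0). At n = 4: c(0) = c(4) / 3^4 = 162 / 81 = 2.

c(0) = 2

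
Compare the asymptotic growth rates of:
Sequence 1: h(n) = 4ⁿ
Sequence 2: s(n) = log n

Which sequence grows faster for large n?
Comparing growth rates:
Growth-rate hierarchy: log n ≺ any polynomial ≺ any exponential cⁿ (c>1) ≺ n! ≺ nⁿ.
exponential base 4 dominates logarithmic asymptotically.

h(n) grows faster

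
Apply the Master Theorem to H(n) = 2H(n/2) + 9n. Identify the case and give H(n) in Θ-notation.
Master Theorem template: H(n) = a·H(n/b) + f(n).
Here: a=2, b=2, f(n)=9n
Compute log_b(a) = log_2(2) = 1.
f(n) = 9n = Θ(n). Case 2: H(n) = Θ(n log n).

Case 2: H(n) = Θ(n log n)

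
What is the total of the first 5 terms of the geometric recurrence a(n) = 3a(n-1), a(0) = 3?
Computing the sequence terms: 3, 9, 27, 81, 243
Adding these values together:

363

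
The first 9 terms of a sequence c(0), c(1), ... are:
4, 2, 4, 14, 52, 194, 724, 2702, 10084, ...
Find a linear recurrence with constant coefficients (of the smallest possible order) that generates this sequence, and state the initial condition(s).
Look for the lowest-order linear relation among consecutive terms.
Observation: c(n) - 4·c(n-1) - (-1)·c(n-2) = 0 holds for the shown terms, and no order-1 relation c(n) = α·c(n-1) + β fits.
Check at n=3: 4·4 + (-1)·2 = 14. ✓

c(n) = 4c(n-1) - c(n-2), c(0) = 4, c(1) = 2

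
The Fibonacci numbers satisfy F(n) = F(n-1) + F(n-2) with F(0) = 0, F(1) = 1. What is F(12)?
Computing the sequence terms:
0, 1, 1, 2, 3, 5, 8, 13, 21, 34, 55, 89, 144

144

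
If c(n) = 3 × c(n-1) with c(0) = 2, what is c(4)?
Computing step by step:
c(0) = 2
c(1) = 3 × 2 = 6
c(2) = 3 × 6 = 18
c(3) = 3 × 18 = 54
c(4) = 3 × 54 = 162

162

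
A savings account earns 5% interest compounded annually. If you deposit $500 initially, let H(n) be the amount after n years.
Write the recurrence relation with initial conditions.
Each year the balance grows by 5%, i.e. is multiplied by 1 + 5/100 = 1.05, so H(n) = 1.05 × H(n-1). The initial deposit gives H(0) = 500.
Unrolling gives the closed form H(n) = 500 × (1.05)ⁿ.

H(n) = 1.05 × H(n-1), H(0) = 500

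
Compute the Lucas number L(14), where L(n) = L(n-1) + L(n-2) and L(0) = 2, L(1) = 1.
Computing the sequence terms:
2, 1, 3, 4, 7, 11, 18, 29, 47, 76, 123, 199, 322, 521, 843

843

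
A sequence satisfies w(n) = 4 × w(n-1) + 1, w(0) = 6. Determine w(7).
Computing step by step:
w(0) = 6
w(1) = 4 × 6 + 1 = 25
w(2) = 4 × 25 + 1 = 101
w(3) = 4 × 101 + 1 = 405
w(4) = 4 × 405 + 1 = 1621
w(5) = 4 × 1621 + 1 = 6485
w(6) = 4 × 6485 + 1 = 25941
w(7) = 4 × 25941 + 1 = 103765

103765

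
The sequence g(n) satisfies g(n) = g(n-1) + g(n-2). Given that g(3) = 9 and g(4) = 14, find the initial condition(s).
Work backwards using g(k) = g(k+2) - g(k+1):
g(2) = g(4) - g(3) = 14 - 9 = 5
g(1) = g(3) - g(2) = 9 - 5 = 4
g(0) = g(2) - g(1) = 5 - 4 = 1

g(0) = 1, g(1) = 4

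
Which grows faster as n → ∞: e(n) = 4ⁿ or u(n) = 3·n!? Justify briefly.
Comparing growth rates:
Growth-rate hierarchy: log n ≺ any polynomial ≺ any exponential cⁿ (c>1) ≺ n! ≺ nⁿ.
factorial dominates exponential base 4 asymptotically.

u(n) grows faster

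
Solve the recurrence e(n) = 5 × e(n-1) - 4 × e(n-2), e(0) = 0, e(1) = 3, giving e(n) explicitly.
Recurrence: e(n) = 5 × e(n-1) - 4 × e(n-2), initial: e(0) = 0, e(1) = 3.
Characteristic equation: r² - 5r + 4 = 0, which factors as (r - 4)(r - 1) = 0, so r = 4, 1. General solution e(n) = A·4ⁿ + B·1ⁿ. From e(0) = 0: A + B = 0. From e(1) = 3: 4A + 1B = 3. Solving gives A = 1, B = -1.

e(n) = 4ⁿ - 1ⁿ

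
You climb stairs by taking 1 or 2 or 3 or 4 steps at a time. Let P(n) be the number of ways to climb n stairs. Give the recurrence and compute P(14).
Condition on the size of the last step (1 to 4): before it there were n-1, …, n-4 stairs climbed, and these cases are disjoint, so P(n) = P(n-1) + P(n-2) + P(n-3) + P(n-4) (order-4 linear recurrence).
Initial conditions by direct count (compositions of i into parts ≤ 4): P(1) = 1; P(2) = 2; P(3) = 4; P(4) = 8.
Iterating the recurrence: P(5) = 15, P(6) = 29, P(7) = 56, P(8) = 108, P(9) = 208, P(10) = 401, P(11) = 773, P(12) = 1490, P(13) = 2872, P(14) = 5536.

P(n) = P(n-1) + P(n-2) + P(n-3) + P(n-4), P(1) = 1, P(2) = 2, P(3) = 4, P(4) = 8; P(14) = 5536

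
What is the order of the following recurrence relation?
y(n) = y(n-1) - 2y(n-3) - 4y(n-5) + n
The order is the largest lag k for which y(n-k) appears. Here the deepest term is y(n-5) (the n term is non-homogeneous and does not affect the order), so the order is 5.

Order 5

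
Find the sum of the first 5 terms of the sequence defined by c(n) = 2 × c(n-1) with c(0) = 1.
Computing the sequence terms: 1, 2, 4, 8, 16
Adding these values together:

31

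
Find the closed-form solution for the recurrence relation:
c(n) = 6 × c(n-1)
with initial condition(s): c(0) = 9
Recurrence: c(n) = 6 × c(n-1), initial: c(0) = 9.
Each term is 6 times the previous, so this is geometric with ratio 6. After n steps: c(n) = c(0)·6ⁿ = 9·6ⁿ.

c(n) = 9·6ⁿ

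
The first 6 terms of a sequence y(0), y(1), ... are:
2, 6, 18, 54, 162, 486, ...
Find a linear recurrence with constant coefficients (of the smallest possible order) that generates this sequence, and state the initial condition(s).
Look for the lowest-order linear relation among consecutive terms.
Observation: each term is 3× the previous.
Check at n=2: 3·6 = 18. ✓

y(n) = 3 × y(n-1), y(0) = 2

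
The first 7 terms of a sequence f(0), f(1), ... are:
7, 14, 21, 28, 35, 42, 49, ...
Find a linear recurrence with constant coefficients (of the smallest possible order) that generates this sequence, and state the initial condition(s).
Look for the lowest-order linear relation among consecutive terms.
Observation: consecutive differences are constant (= 7).
Check at n=2: 1·14 + 7 = 21. ✓

f(n) = f(n-1) + 7, f(0) = 7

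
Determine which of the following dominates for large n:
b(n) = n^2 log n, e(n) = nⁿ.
Comparing growth rates:
Growth-rate hierarchy: log n ≺ any polynomial ≺ any exponential cⁿ (c>1) ≺ n! ≺ nⁿ.
super-exponential nⁿ dominates polynomial degree 2 (with log factor) asymptotically.

e(n) grows faster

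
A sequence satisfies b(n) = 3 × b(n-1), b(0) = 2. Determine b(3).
Computing step by step:
b(0) = 2
b(1) = 3 × 2 = 6
b(2) = 3 × 6 = 18
b(3) = 3 × 18 = 54

54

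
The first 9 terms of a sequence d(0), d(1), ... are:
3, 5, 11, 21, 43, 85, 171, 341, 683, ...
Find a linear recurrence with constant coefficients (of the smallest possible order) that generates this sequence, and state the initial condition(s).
Look for the lowest-order linear relation among consecutive terms.
Observation: d(n) - 1·d(n-1) - (2)·d(n-2) = 0 holds for the shown terms, and no order-1 relation d(n) = α·d(n-1) + β fits.
Check at n=3: 1·11 + (2)·5 = 21. ✓

d(n) = d(n-1) + 2d(n-2), d(0) = 3, d(1) = 5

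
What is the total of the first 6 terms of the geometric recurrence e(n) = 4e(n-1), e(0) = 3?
Computing the sequence terms: 3, 12, 48, 192, 768, 3072
Adding these values together:

4095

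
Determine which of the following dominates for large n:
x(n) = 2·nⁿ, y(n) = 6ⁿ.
Comparing growth rates:
Growth-rate hierarchy: log n ≺ any polynomial ≺ any exponential cⁿ (c>1) ≺ n! ≺ nⁿ.
super-exponential nⁿ dominates exponential base 6 asymptotically.

x(n) grows faster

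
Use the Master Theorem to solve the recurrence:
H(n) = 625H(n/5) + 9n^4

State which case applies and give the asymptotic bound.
Master Theorem template: H(n) = a·H(n/b) + f(n).
Here: a=625, b=5, f(n)=9n^4
Compute log_b(a) = log_5(625) = 4.
f(n) = 9n^4 = Θ(n^4). Case 2: H(n) = Θ(n^4 log n).

Case 2: H(n) = Θ(n^4 log n)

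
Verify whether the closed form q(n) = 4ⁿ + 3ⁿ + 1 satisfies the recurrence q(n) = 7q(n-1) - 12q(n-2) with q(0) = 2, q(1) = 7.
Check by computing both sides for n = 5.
From the recurrence with q(0) = 2, q(1) = 7:
  q(0) = 2, q(1) = 7, q(2) = 25, q(3) = 91, q(4) = 337, q(5) = 1267
  so the recurrence gives q(5) = 1267.
From the proposed closed form q(n) = 4ⁿ + 3ⁿ + 1:
  q(5) = 1268.
The recurrence gives 1267 but the closed form gives 1268, so the closed form does not satisfy the recurrence.

No, the closed form is incorrect.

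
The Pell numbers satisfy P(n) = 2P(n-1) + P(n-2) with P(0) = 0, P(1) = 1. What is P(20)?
Computing the sequence terms:
0, 1, 2, 5, 12, 29, 70, 169, 408, 985, 2378, 5741, 13860, 33461, 80782, 195025, 470832, 1136689, 2744210, 6625109, 15994428

15994428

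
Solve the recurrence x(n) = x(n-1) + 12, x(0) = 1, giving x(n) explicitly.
Recurrence: x(n) = x(n-1) + 12, initial: x(0) = 1.
Each step adds 12, so x(n) = x(0) + 12n = 12n + 1.

x(n) = 12n + 1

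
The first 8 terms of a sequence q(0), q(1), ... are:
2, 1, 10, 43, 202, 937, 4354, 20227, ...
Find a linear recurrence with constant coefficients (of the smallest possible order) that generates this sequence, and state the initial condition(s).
Look for the lowest-order linear relation among consecutive terms.
Observation: q(n) - 4·q(n-1) - (3)·q(n-2) = 0 holds for the shown terms, and no order-1 relation q(n) = α·q(n-1) + β fits.
Check at n=3: 4·10 + (3)·1 = 43. ✓

q(n) = 4q(n-1) + 3q(n-2), q(0) = 2, q(1) = 1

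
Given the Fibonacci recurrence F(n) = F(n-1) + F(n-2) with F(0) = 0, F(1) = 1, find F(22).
Computing the sequence terms:
0, 1, 1, 2, 3, 5, 8, 13, 21, 34, 55, 89, 144, 233, 377, 610, 987, 1597, 2584, 4181, 6765, 10946, 17711

17711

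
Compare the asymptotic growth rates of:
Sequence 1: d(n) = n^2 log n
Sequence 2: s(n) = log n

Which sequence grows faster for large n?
Comparing growth rates:
Growth-rate hierarchy: log n ≺ any polynomial ≺ any exponential cⁿ (c>1) ≺ n! ≺ nⁿ.
polynomial degree 2 (with log factor) dominates logarithmic asymptotically.

d(n) grows faster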